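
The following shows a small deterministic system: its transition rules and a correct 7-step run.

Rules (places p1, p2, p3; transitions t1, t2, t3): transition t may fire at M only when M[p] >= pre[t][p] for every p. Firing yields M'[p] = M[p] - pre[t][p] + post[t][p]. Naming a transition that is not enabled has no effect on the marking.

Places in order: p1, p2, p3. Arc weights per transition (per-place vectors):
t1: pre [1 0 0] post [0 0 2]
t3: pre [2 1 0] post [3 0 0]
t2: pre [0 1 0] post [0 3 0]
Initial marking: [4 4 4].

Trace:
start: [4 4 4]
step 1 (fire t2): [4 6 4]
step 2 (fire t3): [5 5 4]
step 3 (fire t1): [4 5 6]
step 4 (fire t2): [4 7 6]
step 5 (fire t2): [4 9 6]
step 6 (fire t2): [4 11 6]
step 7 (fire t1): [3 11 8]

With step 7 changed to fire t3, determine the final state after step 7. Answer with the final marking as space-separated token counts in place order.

(re-executing from step 7 with the substitution; state before step 7: [4 11 6])
step 7 (fire t3): [5 10 6]

5 10 6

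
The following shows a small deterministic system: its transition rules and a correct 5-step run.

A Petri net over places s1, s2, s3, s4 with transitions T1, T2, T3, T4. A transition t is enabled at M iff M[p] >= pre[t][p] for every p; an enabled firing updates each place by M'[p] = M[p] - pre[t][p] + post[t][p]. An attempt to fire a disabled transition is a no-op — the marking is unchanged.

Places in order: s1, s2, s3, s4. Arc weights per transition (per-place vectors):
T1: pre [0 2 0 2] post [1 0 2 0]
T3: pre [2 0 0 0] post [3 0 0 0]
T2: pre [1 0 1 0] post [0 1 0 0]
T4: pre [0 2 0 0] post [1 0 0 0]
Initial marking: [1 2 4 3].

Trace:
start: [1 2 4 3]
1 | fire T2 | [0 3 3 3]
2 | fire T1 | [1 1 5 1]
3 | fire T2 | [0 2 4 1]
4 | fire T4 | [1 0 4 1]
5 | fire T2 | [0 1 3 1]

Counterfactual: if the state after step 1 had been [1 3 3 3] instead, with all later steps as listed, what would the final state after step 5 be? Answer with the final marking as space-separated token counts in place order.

state after step 1 := [1 3 3 3]
2 | fire T1 | [2 1 5 1]
3 | fire T2 | [1 2 4 1]
4 | fire T4 | [2 0 4 1]
5 | fire T2 | [1 1 3 1]

1 1 3 1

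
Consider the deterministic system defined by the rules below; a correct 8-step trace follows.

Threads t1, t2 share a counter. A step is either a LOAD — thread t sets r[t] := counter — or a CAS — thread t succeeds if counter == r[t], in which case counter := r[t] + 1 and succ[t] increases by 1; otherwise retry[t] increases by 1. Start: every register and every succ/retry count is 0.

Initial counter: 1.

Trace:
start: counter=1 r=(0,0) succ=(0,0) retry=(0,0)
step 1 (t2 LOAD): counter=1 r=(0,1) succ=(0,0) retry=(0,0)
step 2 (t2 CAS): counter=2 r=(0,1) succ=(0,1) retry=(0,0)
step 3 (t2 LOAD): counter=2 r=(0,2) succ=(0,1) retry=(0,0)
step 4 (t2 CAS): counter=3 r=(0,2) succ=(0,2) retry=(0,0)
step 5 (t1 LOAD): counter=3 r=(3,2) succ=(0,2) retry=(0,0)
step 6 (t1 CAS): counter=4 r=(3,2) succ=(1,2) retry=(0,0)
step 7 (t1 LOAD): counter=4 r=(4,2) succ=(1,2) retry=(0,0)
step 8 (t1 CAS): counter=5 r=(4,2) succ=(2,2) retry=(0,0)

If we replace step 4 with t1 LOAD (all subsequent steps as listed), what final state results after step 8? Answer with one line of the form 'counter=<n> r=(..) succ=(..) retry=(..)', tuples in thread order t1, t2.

(re-executing from step 4 with the substitution; state before step 4: counter=2 r=(0,2) succ=(0,1) retry=(0,0))
step 4 (t1 LOAD): counter=2 r=(2,2) succ=(0,1) retry=(0,0)
step 5 (t1 LOAD): counter=2 r=(2,2) succ=(0,1) retry=(0,0)
step 6 (t1 CAS): counter=3 r=(2,2) succ=(1,1) retry=(0,0)
step 7 (t1 LOAD): counter=3 r=(3,2) succ=(1,1) retry=(0,0)
step 8 (t1 CAS): counter=4 r=(3,2) succ=(2,1) retry=(0,0)

counter=4 r=(3,2) succ=(2,1) retry=(0,0)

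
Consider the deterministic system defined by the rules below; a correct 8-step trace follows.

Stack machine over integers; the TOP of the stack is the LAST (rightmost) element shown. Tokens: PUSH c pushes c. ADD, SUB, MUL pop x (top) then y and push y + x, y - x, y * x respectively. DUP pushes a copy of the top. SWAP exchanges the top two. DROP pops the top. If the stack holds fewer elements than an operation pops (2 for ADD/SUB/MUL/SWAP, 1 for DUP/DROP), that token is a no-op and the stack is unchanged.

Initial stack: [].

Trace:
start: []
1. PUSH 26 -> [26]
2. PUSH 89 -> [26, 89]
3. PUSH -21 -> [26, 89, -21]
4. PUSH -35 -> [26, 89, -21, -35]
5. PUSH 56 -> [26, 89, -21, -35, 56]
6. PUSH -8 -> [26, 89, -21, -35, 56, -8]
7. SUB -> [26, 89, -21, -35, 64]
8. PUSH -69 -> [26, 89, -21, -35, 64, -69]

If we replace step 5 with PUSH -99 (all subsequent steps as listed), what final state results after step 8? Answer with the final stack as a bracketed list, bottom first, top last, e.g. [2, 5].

[26, 89, -21, -35, -91, -69]

(re-executing from step 5 with the substitution; state before step 5: [26, 89, -21, -35])
5. PUSH -99 -> [26, 89, -21, -35, -99]
6. PUSH -8 -> [26, 89, -21, -35, -99, -8]
7. SUB -> [26, 89, -21, -35, -91]
8. PUSH -69 -> [26, 89, -21, -35, -91, -69]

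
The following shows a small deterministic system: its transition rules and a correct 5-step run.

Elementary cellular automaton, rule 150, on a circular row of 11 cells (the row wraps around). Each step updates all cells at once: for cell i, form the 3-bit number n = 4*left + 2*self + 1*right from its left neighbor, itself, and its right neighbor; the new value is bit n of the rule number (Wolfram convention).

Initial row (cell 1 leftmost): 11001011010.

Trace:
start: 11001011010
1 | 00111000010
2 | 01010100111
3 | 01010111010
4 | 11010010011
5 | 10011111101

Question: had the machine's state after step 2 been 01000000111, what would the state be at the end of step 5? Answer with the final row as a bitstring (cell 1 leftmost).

01111100001

state after step 2 := 01000000111
3 | 01100001010
4 | 10010011011
5 | 01111100001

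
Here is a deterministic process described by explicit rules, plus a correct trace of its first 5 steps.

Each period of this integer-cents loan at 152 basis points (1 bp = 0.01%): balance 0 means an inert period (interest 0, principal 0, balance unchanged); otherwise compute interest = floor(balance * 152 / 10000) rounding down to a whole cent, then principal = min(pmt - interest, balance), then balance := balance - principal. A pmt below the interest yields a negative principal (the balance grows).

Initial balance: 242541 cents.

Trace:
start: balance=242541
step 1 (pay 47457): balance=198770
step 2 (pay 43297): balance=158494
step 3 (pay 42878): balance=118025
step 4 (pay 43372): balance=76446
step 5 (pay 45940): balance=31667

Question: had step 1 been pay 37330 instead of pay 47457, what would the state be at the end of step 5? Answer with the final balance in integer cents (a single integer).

(re-executing from step 1 with the substitution; state before step 1: balance=242541)
step 1 (pay 37330): balance=208897
step 2 (pay 43297): balance=168775
step 3 (pay 42878): balance=128462
step 4 (pay 43372): balance=87042
step 5 (pay 45940): balance=42425

42425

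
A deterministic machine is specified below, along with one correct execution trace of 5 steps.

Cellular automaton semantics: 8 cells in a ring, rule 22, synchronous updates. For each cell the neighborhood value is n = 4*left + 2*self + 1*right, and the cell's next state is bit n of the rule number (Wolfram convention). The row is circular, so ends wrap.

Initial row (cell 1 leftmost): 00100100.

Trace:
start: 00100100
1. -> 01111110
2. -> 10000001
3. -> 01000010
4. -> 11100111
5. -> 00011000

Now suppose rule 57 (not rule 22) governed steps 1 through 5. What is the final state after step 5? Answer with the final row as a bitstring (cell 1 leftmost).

(re-executing steps 1..5 under rule 57; state before step 1: 00100100)
1. -> 10010011
2. -> 01001010
3. -> 00100101
4. -> 10010010
5. -> 01001001

01001001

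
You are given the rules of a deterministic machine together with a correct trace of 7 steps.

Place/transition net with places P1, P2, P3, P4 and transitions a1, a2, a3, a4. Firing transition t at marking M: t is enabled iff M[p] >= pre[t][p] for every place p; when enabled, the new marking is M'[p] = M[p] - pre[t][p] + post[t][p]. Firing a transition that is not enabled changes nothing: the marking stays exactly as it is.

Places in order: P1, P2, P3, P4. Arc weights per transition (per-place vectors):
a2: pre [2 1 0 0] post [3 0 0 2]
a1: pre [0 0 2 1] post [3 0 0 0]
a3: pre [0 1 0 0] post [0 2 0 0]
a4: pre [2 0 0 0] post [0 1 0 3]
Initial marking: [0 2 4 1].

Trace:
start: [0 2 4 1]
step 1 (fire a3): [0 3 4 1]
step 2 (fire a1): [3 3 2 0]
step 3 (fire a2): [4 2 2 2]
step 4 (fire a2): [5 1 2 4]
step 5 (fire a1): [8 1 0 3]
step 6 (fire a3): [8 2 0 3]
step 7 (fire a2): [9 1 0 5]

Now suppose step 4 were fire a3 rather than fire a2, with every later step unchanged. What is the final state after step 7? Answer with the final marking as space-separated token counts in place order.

8 3 0 3

(re-executing from step 4 with the substitution; state before step 4: [4 2 2 2])
step 4 (fire a3): [4 3 2 2]
step 5 (fire a1): [7 3 0 1]
step 6 (fire a3): [7 4 0 1]
step 7 (fire a2): [8 3 0 3]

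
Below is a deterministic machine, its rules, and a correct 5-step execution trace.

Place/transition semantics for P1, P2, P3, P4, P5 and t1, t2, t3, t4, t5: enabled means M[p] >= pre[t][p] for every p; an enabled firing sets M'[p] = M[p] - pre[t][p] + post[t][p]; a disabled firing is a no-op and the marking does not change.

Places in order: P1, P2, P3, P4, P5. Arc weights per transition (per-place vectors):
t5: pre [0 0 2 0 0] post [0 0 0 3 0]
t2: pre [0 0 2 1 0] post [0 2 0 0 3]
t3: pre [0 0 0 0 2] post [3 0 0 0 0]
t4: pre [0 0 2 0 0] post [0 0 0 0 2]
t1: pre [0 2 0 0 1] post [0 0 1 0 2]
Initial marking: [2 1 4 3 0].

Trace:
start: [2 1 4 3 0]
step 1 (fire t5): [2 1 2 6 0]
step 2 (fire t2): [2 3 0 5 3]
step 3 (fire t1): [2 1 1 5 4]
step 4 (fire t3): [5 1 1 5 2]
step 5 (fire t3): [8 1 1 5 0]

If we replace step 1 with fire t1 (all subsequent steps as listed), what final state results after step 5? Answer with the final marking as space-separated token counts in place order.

8 1 3 2 0

(re-executing from step 1 with the substitution; state before step 1: [2 1 4 3 0])
step 1 (fire t1): [2 1 4 3 0]
step 2 (fire t2): [2 3 2 2 3]
step 3 (fire t1): [2 1 3 2 4]
step 4 (fire t3): [5 1 3 2 2]
step 5 (fire t3): [8 1 3 2 0]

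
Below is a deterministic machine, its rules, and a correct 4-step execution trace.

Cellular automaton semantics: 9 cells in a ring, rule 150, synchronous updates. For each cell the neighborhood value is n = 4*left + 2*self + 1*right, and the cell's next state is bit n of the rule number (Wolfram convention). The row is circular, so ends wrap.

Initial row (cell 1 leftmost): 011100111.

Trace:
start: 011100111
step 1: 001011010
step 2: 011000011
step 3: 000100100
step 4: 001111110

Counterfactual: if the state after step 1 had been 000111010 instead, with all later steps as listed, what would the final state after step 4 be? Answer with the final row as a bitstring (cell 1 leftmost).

010001011

state after step 1 := 000111010
step 2: 001010011
step 3: 111011100
step 4: 010001011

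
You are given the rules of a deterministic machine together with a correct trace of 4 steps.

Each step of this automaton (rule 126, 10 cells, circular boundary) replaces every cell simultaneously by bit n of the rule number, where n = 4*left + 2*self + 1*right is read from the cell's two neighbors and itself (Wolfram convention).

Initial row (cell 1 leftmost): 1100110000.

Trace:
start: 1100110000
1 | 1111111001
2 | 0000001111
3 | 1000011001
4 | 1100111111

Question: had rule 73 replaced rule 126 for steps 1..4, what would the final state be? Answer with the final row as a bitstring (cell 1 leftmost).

1100110110

(re-executing steps 1..4 under rule 73; state before step 1: 1100110000)
1 | 1100110110
2 | 1100110110
3 | 1100110110
4 | 1100110110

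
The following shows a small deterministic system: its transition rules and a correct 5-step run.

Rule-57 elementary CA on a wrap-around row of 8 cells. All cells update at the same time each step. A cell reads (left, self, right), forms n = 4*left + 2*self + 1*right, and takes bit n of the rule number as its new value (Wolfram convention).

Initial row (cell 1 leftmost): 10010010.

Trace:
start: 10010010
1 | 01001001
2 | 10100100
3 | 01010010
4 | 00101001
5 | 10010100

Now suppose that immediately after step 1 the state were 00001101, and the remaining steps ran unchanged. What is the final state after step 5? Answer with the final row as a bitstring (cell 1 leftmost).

state after step 1 := 00001101
2 | 11101010
3 | 10010101
4 | 01001011
5 | 10100110

10100110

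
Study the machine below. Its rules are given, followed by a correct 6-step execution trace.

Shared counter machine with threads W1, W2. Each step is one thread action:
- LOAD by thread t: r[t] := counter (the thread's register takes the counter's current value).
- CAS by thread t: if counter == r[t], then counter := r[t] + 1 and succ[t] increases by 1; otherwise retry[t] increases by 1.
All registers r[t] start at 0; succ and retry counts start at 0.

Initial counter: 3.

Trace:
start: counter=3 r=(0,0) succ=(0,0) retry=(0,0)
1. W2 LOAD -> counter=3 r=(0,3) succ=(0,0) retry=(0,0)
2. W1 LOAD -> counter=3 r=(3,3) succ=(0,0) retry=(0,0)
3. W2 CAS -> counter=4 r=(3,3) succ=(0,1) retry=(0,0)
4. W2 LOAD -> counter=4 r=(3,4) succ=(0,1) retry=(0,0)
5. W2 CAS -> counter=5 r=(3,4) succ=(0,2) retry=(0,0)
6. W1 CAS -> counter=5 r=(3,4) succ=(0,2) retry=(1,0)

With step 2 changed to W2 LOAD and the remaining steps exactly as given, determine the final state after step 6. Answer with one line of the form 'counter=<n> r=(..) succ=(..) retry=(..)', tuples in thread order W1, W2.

(re-executing from step 2 with the substitution; state before step 2: counter=3 r=(0,3) succ=(0,0) retry=(0,0))
2. W2 LOAD -> counter=3 r=(0,3) succ=(0,0) retry=(0,0)
3. W2 CAS -> counter=4 r=(0,3) succ=(0,1) retry=(0,0)
4. W2 LOAD -> counter=4 r=(0,4) succ=(0,1) retry=(0,0)
5. W2 CAS -> counter=5 r=(0,4) succ=(0,2) retry=(0,0)
6. W1 CAS -> counter=5 r=(0,4) succ=(0,2) retry=(1,0)

counter=5 r=(0,4) succ=(0,2) retry=(1,0)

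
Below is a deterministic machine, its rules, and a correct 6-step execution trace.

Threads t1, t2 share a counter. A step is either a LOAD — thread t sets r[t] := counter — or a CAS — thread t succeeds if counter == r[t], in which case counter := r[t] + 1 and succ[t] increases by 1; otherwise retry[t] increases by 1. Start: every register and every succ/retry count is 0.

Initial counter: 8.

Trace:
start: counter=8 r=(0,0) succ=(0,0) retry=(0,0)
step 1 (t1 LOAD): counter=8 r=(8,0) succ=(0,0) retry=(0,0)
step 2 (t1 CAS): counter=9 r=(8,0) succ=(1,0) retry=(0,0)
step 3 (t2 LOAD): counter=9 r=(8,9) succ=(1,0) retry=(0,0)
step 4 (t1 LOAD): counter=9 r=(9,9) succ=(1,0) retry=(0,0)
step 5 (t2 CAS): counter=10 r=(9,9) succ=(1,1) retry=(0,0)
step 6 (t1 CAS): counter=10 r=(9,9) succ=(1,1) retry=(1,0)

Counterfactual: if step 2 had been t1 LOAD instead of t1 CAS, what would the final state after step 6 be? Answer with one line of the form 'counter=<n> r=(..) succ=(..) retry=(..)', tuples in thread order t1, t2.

(re-executing from step 2 with the substitution; state before step 2: counter=8 r=(8,0) succ=(0,0) retry=(0,0))
step 2 (t1 LOAD): counter=8 r=(8,0) succ=(0,0) retry=(0,0)
step 3 (t2 LOAD): counter=8 r=(8,8) succ=(0,0) retry=(0,0)
step 4 (t1 LOAD): counter=8 r=(8,8) succ=(0,0) retry=(0,0)
step 5 (t2 CAS): counter=9 r=(8,8) succ=(0,1) retry=(0,0)
step 6 (t1 CAS): counter=9 r=(8,8) succ=(0,1) retry=(1,0)

counter=9 r=(8,8) succ=(0,1) retry=(1,0)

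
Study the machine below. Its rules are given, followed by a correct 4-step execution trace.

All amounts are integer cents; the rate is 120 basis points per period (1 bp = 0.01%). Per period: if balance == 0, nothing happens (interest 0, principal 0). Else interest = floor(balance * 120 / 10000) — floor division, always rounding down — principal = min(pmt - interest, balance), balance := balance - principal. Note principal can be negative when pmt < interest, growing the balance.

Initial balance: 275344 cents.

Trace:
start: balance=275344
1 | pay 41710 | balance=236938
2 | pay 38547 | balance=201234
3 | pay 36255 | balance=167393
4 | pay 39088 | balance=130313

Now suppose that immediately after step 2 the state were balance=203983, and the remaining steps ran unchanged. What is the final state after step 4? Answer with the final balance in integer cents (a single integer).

133129

state after step 2 := balance=203983
3 | pay 36255 | balance=170175
4 | pay 39088 | balance=133129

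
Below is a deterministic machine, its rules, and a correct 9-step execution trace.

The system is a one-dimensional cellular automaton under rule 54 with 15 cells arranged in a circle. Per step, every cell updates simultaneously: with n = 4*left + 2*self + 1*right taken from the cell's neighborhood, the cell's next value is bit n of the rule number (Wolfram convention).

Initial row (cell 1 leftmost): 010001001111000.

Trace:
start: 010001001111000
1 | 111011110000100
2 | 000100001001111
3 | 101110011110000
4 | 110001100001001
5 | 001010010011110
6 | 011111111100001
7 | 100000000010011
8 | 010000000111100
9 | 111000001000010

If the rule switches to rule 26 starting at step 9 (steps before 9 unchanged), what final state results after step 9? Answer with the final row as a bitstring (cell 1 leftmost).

101000001100010

(re-executing step 9 under rule 26; state before step 9: 010000000111100)
9 | 101000001100010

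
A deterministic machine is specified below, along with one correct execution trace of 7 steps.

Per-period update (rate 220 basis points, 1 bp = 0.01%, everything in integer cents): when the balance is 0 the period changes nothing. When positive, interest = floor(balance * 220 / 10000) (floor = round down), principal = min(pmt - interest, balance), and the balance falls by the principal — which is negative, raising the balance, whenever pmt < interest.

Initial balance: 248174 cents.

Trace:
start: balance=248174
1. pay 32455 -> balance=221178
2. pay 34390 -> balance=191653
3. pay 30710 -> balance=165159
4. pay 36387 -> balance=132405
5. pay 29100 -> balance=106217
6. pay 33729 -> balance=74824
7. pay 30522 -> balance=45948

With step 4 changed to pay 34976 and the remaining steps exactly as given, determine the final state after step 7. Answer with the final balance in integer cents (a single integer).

47454

(re-executing from step 4 with the substitution; state before step 4: balance=165159)
4. pay 34976 -> balance=133816
5. pay 29100 -> balance=107659
6. pay 33729 -> balance=76298
7. pay 30522 -> balance=47454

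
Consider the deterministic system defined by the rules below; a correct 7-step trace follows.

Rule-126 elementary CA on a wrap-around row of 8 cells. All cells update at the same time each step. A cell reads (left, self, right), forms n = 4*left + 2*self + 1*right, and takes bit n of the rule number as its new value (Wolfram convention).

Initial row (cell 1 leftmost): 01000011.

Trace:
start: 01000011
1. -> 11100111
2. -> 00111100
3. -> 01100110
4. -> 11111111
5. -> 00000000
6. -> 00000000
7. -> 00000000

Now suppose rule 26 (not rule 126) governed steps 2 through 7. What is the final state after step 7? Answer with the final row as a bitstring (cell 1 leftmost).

00100011

(re-executing steps 2..7 under rule 26; state before step 2: 11100111)
2. -> 00011100
3. -> 00110010
4. -> 01101101
5. -> 01001000
6. -> 10110100
7. -> 00100011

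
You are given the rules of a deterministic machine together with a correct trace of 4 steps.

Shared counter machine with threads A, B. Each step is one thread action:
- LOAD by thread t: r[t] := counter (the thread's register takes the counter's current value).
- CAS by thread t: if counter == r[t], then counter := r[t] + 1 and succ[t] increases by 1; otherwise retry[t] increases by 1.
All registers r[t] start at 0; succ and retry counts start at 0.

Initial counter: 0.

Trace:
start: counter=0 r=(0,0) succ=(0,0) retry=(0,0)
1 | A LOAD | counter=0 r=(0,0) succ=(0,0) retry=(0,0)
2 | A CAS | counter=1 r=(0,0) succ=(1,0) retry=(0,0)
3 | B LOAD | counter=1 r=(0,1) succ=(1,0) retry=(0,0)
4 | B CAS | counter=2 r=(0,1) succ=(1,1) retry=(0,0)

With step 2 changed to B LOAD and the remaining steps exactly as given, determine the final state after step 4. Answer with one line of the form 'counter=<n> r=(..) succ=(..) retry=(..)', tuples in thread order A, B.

(re-executing from step 2 with the substitution; state before step 2: counter=0 r=(0,0) succ=(0,0) retry=(0,0))
2 | B LOAD | counter=0 r=(0,0) succ=(0,0) retry=(0,0)
3 | B LOAD | counter=0 r=(0,0) succ=(0,0) retry=(0,0)
4 | B CAS | counter=1 r=(0,0) succ=(0,1) retry=(0,0)

counter=1 r=(0,0) succ=(0,1) retry=(0,0)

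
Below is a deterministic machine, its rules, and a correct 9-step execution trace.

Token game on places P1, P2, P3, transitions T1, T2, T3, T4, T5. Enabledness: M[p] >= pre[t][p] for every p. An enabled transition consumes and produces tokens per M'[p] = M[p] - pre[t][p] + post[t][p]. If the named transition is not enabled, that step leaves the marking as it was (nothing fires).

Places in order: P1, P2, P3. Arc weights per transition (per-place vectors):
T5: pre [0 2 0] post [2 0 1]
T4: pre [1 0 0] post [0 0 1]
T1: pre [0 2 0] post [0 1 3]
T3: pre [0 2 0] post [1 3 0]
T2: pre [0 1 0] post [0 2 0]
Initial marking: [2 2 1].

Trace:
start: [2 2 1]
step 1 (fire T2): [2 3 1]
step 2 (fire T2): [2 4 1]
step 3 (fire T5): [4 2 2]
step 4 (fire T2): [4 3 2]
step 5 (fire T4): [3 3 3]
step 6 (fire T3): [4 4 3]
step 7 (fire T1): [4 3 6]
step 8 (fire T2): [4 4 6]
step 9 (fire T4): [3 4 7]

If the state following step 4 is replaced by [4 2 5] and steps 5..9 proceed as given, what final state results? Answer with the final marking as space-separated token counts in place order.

3 3 10

state after step 4 := [4 2 5]
step 5 (fire T4): [3 2 6]
step 6 (fire T3): [4 3 6]
step 7 (fire T1): [4 2 9]
step 8 (fire T2): [4 3 9]
step 9 (fire T4): [3 3 10]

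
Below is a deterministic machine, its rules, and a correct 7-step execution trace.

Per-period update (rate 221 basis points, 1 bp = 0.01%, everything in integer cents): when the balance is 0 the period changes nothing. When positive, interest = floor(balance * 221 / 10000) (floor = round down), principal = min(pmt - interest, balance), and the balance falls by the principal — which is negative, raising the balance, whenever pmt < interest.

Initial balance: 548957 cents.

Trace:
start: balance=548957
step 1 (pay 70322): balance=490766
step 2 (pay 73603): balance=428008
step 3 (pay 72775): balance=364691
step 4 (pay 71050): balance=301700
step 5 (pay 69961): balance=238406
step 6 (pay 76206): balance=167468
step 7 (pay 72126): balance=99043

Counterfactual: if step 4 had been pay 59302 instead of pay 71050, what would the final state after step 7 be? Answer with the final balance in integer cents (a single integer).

(re-executing from step 4 with the substitution; state before step 4: balance=364691)
step 4 (pay 59302): balance=313448
step 5 (pay 69961): balance=250414
step 6 (pay 76206): balance=179742
step 7 (pay 72126): balance=111588

111588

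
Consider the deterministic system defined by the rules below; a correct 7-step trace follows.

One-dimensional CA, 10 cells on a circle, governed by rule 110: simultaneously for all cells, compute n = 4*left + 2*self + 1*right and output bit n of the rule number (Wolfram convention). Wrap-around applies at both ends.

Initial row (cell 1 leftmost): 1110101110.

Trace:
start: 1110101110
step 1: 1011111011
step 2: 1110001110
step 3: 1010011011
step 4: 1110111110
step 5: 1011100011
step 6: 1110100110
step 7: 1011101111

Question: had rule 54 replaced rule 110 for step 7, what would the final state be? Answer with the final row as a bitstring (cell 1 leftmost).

(re-executing step 7 under rule 54; state before step 7: 1110100110)
step 7: 0001111001

0001111001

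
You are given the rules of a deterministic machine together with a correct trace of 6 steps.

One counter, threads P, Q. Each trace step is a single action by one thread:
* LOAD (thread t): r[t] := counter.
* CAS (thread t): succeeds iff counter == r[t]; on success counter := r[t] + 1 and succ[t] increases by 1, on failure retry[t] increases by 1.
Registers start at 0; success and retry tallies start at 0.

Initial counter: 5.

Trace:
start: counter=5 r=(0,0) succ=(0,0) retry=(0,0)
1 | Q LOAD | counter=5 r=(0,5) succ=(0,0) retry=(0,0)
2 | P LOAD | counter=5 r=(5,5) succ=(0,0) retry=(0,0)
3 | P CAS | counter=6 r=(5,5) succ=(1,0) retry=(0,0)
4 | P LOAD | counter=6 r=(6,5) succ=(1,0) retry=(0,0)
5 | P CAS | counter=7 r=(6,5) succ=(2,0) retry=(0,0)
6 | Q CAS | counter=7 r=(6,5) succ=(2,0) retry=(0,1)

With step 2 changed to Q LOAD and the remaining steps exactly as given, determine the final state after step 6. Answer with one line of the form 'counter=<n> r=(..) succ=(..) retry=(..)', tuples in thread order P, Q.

(re-executing from step 2 with the substitution; state before step 2: counter=5 r=(0,5) succ=(0,0) retry=(0,0))
2 | Q LOAD | counter=5 r=(0,5) succ=(0,0) retry=(0,0)
3 | P CAS | counter=5 r=(0,5) succ=(0,0) retry=(1,0)
4 | P LOAD | counter=5 r=(5,5) succ=(0,0) retry=(1,0)
5 | P CAS | counter=6 r=(5,5) succ=(1,0) retry=(1,0)
6 | Q CAS | counter=6 r=(5,5) succ=(1,0) retry=(1,1)

counter=6 r=(5,5) succ=(1,0) retry=(1,1)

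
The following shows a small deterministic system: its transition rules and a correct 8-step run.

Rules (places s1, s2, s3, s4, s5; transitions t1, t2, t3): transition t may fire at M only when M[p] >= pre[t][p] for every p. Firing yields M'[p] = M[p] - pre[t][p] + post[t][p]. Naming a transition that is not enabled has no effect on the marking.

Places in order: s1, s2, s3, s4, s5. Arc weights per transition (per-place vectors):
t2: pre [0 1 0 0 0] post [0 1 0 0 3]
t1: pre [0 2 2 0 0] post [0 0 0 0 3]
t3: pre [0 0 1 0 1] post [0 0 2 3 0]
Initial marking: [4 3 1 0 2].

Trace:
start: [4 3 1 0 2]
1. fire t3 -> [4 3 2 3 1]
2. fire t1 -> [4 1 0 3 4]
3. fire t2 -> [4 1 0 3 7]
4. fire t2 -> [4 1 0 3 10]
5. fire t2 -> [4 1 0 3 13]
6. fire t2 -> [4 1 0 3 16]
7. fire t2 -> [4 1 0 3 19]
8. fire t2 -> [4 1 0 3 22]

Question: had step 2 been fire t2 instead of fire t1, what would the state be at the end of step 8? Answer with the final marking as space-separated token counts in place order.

(re-executing from step 2 with the substitution; state before step 2: [4 3 2 3 1])
2. fire t2 -> [4 3 2 3 4]
3. fire t2 -> [4 3 2 3 7]
4. fire t2 -> [4 3 2 3 10]
5. fire t2 -> [4 3 2 3 13]
6. fire t2 -> [4 3 2 3 16]
7. fire t2 -> [4 3 2 3 19]
8. fire t2 -> [4 3 2 3 22]

4 3 2 3 22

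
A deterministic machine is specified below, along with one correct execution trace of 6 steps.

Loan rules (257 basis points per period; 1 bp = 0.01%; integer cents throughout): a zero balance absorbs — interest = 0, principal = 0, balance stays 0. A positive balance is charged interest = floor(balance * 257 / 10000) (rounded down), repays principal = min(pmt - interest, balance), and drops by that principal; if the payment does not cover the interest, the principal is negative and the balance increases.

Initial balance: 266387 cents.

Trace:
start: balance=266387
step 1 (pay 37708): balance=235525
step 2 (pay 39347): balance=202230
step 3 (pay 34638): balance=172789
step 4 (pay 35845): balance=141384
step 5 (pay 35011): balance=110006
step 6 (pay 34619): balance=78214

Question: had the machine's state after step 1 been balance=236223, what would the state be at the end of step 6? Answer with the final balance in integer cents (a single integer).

79005

state after step 1 := balance=236223
step 2 (pay 39347): balance=202946
step 3 (pay 34638): balance=173523
step 4 (pay 35845): balance=142137
step 5 (pay 35011): balance=110778
step 6 (pay 34619): balance=79005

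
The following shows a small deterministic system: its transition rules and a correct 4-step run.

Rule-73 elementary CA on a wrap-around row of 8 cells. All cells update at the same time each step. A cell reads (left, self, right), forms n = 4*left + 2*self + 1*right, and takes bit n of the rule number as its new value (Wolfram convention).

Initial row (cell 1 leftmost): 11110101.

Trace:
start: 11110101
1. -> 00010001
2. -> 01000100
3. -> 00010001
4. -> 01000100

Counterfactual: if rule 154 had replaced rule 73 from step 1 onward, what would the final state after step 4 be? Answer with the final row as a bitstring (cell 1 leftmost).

(re-executing steps 1..4 under rule 154; state before step 1: 11110101)
1. -> 11100001
2. -> 11010011
3. -> 10001111
4. -> 01011111

01011111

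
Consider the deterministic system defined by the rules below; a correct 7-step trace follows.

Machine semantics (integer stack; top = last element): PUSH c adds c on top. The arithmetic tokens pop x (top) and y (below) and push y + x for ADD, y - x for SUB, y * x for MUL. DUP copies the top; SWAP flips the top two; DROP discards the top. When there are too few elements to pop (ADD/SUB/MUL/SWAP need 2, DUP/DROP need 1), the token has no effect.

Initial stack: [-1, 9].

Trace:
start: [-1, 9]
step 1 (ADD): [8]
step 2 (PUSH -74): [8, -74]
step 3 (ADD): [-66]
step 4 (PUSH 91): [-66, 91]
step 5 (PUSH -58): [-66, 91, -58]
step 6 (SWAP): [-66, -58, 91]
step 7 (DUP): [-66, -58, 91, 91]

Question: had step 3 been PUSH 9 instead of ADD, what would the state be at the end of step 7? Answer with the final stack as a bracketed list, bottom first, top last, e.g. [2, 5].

(re-executing from step 3 with the substitution; state before step 3: [8, -74])
step 3 (PUSH 9): [8, -74, 9]
step 4 (PUSH 91): [8, -74, 9, 91]
step 5 (PUSH -58): [8, -74, 9, 91, -58]
step 6 (SWAP): [8, -74, 9, -58, 91]
step 7 (DUP): [8, -74, 9, -58, 91, 91]

[8, -74, 9, -58, 91, 91]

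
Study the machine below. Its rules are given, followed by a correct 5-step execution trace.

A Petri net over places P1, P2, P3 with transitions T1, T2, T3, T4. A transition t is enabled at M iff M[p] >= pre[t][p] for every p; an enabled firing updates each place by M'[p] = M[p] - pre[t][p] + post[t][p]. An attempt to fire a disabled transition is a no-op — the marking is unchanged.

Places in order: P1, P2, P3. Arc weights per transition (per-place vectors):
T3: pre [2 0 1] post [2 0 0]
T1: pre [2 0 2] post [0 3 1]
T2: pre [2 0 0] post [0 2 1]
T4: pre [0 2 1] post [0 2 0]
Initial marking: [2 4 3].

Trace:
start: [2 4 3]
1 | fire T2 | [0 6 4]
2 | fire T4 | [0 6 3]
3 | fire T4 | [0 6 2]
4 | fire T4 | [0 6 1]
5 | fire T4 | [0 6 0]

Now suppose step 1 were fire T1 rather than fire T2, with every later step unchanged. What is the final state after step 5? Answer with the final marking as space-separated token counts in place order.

(re-executing from step 1 with the substitution; state before step 1: [2 4 3])
1 | fire T1 | [0 7 2]
2 | fire T4 | [0 7 1]
3 | fire T4 | [0 7 0]
4 | fire T4 | [0 7 0]
5 | fire T4 | [0 7 0]

0 7 0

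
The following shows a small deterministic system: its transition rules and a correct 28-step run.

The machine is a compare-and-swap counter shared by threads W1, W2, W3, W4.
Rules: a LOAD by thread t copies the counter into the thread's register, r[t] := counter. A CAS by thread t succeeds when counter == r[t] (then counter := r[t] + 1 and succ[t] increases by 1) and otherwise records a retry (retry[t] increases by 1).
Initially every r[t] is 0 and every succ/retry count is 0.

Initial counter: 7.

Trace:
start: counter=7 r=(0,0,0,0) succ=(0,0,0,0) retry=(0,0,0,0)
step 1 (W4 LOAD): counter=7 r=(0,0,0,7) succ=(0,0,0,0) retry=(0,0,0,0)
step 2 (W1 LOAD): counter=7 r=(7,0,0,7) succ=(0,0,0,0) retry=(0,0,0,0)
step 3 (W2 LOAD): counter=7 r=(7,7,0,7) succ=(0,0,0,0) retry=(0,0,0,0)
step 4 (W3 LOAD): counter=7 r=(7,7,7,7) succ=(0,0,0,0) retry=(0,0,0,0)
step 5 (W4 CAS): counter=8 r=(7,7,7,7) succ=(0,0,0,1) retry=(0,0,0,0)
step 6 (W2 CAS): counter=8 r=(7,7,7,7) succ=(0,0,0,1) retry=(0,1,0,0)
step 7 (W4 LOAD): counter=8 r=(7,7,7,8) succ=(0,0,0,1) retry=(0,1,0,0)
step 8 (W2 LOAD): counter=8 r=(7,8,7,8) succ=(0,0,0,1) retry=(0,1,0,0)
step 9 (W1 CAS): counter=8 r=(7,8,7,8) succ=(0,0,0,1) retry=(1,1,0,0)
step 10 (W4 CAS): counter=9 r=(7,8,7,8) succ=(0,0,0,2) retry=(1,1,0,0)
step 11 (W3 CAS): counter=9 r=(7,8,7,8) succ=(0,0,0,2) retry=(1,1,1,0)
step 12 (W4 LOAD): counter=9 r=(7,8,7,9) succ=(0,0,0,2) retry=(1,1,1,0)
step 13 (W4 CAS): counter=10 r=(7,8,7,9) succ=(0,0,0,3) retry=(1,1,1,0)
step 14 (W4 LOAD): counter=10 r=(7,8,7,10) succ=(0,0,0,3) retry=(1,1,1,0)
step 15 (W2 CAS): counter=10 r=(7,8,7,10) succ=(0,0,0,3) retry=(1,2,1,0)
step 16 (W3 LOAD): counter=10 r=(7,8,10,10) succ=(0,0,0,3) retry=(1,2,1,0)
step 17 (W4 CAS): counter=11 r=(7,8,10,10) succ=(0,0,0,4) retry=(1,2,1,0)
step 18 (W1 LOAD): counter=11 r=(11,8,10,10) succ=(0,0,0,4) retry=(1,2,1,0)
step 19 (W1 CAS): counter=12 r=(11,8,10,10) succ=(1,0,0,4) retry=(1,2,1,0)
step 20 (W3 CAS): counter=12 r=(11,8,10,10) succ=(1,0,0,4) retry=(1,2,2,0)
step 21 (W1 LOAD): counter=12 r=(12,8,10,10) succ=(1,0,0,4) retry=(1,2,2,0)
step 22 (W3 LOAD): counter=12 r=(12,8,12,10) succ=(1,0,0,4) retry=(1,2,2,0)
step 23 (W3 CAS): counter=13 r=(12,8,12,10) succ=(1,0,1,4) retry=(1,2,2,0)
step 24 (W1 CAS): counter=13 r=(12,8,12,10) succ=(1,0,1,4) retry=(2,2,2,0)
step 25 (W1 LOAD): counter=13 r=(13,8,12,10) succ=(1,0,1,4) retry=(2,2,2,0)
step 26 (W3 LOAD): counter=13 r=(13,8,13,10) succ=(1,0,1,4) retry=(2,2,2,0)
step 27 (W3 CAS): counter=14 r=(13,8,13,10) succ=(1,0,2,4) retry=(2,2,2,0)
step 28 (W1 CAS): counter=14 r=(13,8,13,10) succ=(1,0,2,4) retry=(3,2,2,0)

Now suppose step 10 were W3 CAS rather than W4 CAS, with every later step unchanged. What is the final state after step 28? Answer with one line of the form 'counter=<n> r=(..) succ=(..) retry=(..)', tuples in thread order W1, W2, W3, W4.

counter=13 r=(12,8,12,9) succ=(1,0,2,3) retry=(3,2,3,0)

(re-executing from step 10 with the substitution; state before step 10: counter=8 r=(7,8,7,8) succ=(0,0,0,1) retry=(1,1,0,0))
step 10 (W3 CAS): counter=8 r=(7,8,7,8) succ=(0,0,0,1) retry=(1,1,1,0)
step 11 (W3 CAS): counter=8 r=(7,8,7,8) succ=(0,0,0,1) retry=(1,1,2,0)
step 12 (W4 LOAD): counter=8 r=(7,8,7,8) succ=(0,0,0,1) retry=(1,1,2,0)
step 13 (W4 CAS): counter=9 r=(7,8,7,8) succ=(0,0,0,2) retry=(1,1,2,0)
step 14 (W4 LOAD): counter=9 r=(7,8,7,9) succ=(0,0,0,2) retry=(1,1,2,0)
step 15 (W2 CAS): counter=9 r=(7,8,7,9) succ=(0,0,0,2) retry=(1,2,2,0)
step 16 (W3 LOAD): counter=9 r=(7,8,9,9) succ=(0,0,0,2) retry=(1,2,2,0)
step 17 (W4 CAS): counter=10 r=(7,8,9,9) succ=(0,0,0,3) retry=(1,2,2,0)
step 18 (W1 LOAD): counter=10 r=(10,8,9,9) succ=(0,0,0,3) retry=(1,2,2,0)
step 19 (W1 CAS): counter=11 r=(10,8,9,9) succ=(1,0,0,3) retry=(1,2,2,0)
step 20 (W3 CAS): counter=11 r=(10,8,9,9) succ=(1,0,0,3) retry=(1,2,3,0)
step 21 (W1 LOAD): counter=11 r=(11,8,9,9) succ=(1,0,0,3) retry=(1,2,3,0)
step 22 (W3 LOAD): counter=11 r=(11,8,11,9) succ=(1,0,0,3) retry=(1,2,3,0)
step 23 (W3 CAS): counter=12 r=(11,8,11,9) succ=(1,0,1,3) retry=(1,2,3,0)
step 24 (W1 CAS): counter=12 r=(11,8,11,9) succ=(1,0,1,3) retry=(2,2,3,0)
step 25 (W1 LOAD): counter=12 r=(12,8,11,9) succ=(1,0,1,3) retry=(2,2,3,0)
step 26 (W3 LOAD): counter=12 r=(12,8,12,9) succ=(1,0,1,3) retry=(2,2,3,0)
step 27 (W3 CAS): counter=13 r=(12,8,12,9) succ=(1,0,2,3) retry=(2,2,3,0)
step 28 (W1 CAS): counter=13 r=(12,8,12,9) succ=(1,0,2,3) retry=(3,2,3,0)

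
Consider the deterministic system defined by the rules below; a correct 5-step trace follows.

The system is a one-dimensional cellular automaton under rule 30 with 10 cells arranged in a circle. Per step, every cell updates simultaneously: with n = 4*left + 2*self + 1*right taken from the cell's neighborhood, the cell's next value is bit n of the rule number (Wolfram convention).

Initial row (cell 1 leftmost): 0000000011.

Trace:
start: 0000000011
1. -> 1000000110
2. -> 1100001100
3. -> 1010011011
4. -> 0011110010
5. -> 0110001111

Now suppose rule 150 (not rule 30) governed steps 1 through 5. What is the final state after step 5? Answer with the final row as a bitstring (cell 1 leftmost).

1101101100

(re-executing steps 1..5 under rule 150; state before step 1: 0000000011)
1. -> 1000000100
2. -> 1100001111
3. -> 1010010111
4. -> 0011110011
5. -> 1101101100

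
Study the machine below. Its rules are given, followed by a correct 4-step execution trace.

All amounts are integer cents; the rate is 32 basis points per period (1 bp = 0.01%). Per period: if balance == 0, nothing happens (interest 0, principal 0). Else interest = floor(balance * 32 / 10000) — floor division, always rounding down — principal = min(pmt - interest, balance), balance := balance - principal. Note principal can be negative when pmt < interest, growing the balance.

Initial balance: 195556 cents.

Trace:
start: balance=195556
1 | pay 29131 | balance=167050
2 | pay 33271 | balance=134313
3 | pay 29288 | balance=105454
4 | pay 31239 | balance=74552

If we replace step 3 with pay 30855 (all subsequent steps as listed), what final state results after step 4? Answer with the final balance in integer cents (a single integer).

(re-executing from step 3 with the substitution; state before step 3: balance=134313)
3 | pay 30855 | balance=103887
4 | pay 31239 | balance=72980

72980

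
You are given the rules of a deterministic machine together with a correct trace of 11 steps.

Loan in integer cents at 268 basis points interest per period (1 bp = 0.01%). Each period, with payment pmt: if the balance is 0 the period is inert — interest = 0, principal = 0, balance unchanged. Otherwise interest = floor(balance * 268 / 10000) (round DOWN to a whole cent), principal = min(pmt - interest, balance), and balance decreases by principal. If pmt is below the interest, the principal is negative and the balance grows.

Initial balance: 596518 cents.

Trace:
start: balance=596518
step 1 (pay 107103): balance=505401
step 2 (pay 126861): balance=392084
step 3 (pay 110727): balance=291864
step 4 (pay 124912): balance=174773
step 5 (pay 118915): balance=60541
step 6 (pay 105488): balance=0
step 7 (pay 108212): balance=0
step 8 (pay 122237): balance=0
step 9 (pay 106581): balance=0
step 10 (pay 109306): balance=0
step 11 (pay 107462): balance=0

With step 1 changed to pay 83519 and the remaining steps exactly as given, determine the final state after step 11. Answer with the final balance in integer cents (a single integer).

0

(re-executing from step 1 with the substitution; state before step 1: balance=596518)
step 1 (pay 83519): balance=528985
step 2 (pay 126861): balance=416300
step 3 (pay 110727): balance=316729
step 4 (pay 124912): balance=200305
step 5 (pay 118915): balance=86758
step 6 (pay 105488): balance=0
step 7 (pay 108212): balance=0
step 8 (pay 122237): balance=0
step 9 (pay 106581): balance=0
step 10 (pay 109306): balance=0
step 11 (pay 107462): balance=0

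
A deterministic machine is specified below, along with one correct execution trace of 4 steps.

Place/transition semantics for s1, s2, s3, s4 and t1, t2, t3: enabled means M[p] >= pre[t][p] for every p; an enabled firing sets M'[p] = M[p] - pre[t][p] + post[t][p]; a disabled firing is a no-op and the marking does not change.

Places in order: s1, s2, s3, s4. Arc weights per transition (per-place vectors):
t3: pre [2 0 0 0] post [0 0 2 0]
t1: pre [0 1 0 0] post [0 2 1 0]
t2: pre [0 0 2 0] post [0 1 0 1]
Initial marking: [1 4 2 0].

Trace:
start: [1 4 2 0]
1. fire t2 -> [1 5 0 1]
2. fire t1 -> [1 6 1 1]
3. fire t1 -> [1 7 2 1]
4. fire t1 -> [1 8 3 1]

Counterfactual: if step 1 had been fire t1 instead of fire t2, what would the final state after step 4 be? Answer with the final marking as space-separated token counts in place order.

1 8 6 0

(re-executing from step 1 with the substitution; state before step 1: [1 4 2 0])
1. fire t1 -> [1 5 3 0]
2. fire t1 -> [1 6 4 0]
3. fire t1 -> [1 7 5 0]
4. fire t1 -> [1 8 6 0]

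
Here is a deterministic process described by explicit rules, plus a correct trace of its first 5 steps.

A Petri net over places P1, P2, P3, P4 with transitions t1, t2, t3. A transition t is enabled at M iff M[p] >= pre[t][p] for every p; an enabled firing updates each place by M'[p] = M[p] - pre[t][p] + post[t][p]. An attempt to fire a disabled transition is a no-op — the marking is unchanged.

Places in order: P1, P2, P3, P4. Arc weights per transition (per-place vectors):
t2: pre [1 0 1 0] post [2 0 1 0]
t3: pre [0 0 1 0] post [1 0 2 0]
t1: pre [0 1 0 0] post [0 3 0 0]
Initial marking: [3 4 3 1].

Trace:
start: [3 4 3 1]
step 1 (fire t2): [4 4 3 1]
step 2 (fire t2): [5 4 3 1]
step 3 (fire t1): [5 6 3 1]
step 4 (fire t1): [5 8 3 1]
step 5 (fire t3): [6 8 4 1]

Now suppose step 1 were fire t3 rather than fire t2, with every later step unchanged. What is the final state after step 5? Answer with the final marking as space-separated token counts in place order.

(re-executing from step 1 with the substitution; state before step 1: [3 4 3 1])
step 1 (fire t3): [4 4 4 1]
step 2 (fire t2): [5 4 4 1]
step 3 (fire t1): [5 6 4 1]
step 4 (fire t1): [5 8 4 1]
step 5 (fire t3): [6 8 5 1]

6 8 5 1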